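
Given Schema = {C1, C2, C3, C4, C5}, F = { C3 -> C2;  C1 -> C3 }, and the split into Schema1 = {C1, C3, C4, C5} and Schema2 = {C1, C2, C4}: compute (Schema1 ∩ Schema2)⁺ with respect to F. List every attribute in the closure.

C1, C2, C3, C4

Schema1 ∩ Schema2 = {C1, C4}.
C1 → C3 applies, adding C3
C3 → C2 applies, adding C2
Closure: {C1, C2, C3, C4}.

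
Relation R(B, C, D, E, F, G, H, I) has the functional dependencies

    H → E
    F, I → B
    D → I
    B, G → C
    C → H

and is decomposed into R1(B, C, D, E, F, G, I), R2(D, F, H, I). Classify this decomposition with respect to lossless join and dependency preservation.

lossy and not dependency-preserving

Lossless test: (D, F, I)⁺ = {B, D, F, I}, which is a superkey of neither fragment — lossy.
Dependency preservation: the restricted closure of {H} across the fragments never reaches {E}, so H → E cannot be enforced without a join — not preserved.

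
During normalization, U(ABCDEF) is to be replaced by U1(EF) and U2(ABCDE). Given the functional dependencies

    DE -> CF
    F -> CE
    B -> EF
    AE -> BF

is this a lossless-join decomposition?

No

Common attributes: U1 ∩ U2 = {E}.
No dependency enlarges {E}, so (E)⁺ = {E}.
The closure contains neither all of U1 = {EF} nor all of U2 = {ABCDE}, so the common attributes are not a superkey of either fragment. The join is lossy.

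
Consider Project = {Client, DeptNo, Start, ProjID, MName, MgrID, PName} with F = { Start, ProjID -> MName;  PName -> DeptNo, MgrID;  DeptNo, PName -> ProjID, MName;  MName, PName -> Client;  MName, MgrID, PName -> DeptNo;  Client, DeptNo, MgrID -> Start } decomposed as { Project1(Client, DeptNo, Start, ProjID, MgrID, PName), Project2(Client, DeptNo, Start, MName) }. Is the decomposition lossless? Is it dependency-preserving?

lossy and not dependency-preserving

Lossless test: (Client, DeptNo, Start)⁺ = {Client, DeptNo, Start}, which is a superkey of neither fragment — lossy.
Dependency preservation: the restricted closure of {Start, ProjID} across the fragments never reaches {MName}, so Start, ProjID → MName cannot be enforced without a join — not preserved.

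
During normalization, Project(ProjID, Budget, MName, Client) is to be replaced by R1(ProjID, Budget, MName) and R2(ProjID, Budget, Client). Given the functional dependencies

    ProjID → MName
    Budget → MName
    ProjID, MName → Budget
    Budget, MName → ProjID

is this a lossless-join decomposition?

Yes

Common attributes: R1 ∩ R2 = {ProjID, Budget}.
Closure of {ProjID, Budget}: ProjID → MName applies, adding MName. So (ProjID, Budget)⁺ = {ProjID, Budget, MName}.
This closure contains every attribute of R1, so R1 ∩ R2 → R1. The join is lossless.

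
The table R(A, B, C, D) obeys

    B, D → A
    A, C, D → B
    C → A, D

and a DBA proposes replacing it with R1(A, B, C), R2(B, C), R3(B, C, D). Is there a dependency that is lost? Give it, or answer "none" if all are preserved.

B, D → A

Check B, D → A: no single fragment contains all of {A, B, D}, and the restricted closure of {B, D} across the fragments never reaches {A}.
A, C, D → B is preserved.
C → A, D is preserved.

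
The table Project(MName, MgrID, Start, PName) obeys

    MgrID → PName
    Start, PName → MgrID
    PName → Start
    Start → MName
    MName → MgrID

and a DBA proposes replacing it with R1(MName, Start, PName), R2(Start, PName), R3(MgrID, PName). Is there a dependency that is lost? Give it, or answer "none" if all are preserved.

none

MgrID → PName lies within R3.
Start, PName → MgrID: restricted closure across fragments reaches MgrID.
PName → Start lies within R1.
Start → MName lies within R1.
MName → MgrID: restricted closure across fragments reaches MgrID.
Every dependency is enforceable on the fragments, so the decomposition is dependency-preserving.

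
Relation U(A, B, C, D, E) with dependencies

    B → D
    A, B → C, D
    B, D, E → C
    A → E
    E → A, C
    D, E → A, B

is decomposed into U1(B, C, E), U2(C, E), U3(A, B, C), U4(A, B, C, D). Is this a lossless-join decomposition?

Chase test. Columns are A, B, C, D, E; row i has aⱼ where attribute j ∈ Ui, else bᵢⱼ.
Initial tableau (one row per fragment):
  row 1: b11 a2 a3 b14 a5
  row 2: b21 b22 a3 b24 a5
  row 3: a1 a2 a3 b34 b35
  row 4: a1 a2 a3 a4 b45
Rows 1 and 3 agree on B; apply B→D and equate their D entries.
Rows 1 and 4 agree on B; apply B→D and equate their D entries.
Rows 3 and 4 agree on A; apply A→E and equate their E entries.
Rows 1 and 2 agree on E; apply E→A, C and equate their A, C entries.
No row becomes fully distinguished — the join is lossy.

No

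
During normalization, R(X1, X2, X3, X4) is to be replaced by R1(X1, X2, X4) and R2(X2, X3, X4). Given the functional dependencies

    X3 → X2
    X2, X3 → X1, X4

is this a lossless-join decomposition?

No

Common attributes: R1 ∩ R2 = {X2, X4}.
No dependency enlarges {X2, X4}, so (X2, X4)⁺ = {X2, X4}.
The closure contains neither all of R1 = {X1, X2, X4} nor all of R2 = {X2, X3, X4}, so the common attributes are not a superkey of either fragment. The join is lossy.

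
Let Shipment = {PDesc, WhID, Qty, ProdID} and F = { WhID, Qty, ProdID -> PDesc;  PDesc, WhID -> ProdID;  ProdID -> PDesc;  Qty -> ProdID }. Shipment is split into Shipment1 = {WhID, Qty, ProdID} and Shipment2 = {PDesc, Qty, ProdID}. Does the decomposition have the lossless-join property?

Common attributes: Shipment1 ∩ Shipment2 = {Qty, ProdID}.
Closure of {Qty, ProdID}: ProdID → PDesc applies, adding PDesc. So (Qty, ProdID)⁺ = {PDesc, Qty, ProdID}.
This closure contains every attribute of Shipment2, so Shipment1 ∩ Shipment2 → Shipment2. The join is lossless.

Yes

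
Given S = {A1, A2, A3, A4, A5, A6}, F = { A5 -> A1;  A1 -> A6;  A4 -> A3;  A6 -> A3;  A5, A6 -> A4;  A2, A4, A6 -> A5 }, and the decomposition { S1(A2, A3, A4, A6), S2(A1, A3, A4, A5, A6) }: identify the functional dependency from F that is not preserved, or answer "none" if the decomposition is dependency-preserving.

A2, A4, A6 -> A5

Check A2, A4, A6 → A5: no single fragment contains all of {A2, A4, A5, A6}, and the restricted closure of {A2, A4, A6} across the fragments never reaches {A5}.
A5 → A1 is preserved.
A1 → A6 is preserved.
A4 → A3 is preserved.
A6 → A3 is preserved.
A5, A6 → A4 is preserved.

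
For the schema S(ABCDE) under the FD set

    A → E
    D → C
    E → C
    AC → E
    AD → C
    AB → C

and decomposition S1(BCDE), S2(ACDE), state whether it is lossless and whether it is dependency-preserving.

lossy but dependency-preserving

Lossless test: (CDE)⁺ = {CDE}, which is a superkey of neither fragment — lossy.
Dependency preservation: AB → C is not contained in any single fragment, but the restricted closure of its left-hand side across the fragments still reaches the right-hand side; the remaining FDs each lie inside some fragment. All dependencies are preserved.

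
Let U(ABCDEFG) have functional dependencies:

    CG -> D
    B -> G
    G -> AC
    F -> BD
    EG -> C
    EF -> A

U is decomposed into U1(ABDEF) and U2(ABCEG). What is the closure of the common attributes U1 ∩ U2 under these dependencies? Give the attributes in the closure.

ABCDEG

U1 ∩ U2 = {ABE}.
B → G applies, adding G
G → AC applies, adding C
CG → D applies, adding D
Closure: {ABCDEG}.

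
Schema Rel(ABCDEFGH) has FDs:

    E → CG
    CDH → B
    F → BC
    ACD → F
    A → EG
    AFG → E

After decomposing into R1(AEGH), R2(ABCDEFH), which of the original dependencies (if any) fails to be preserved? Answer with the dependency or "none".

E → CG: restricted closure across fragments reaches CG.
CDH → B lies within R2.
F → BC lies within R2.
ACD → F lies within R2.
A → EG lies within R1.
AFG → E: restricted closure across fragments reaches E.
Every dependency is enforceable on the fragments, so the decomposition is dependency-preserving.

none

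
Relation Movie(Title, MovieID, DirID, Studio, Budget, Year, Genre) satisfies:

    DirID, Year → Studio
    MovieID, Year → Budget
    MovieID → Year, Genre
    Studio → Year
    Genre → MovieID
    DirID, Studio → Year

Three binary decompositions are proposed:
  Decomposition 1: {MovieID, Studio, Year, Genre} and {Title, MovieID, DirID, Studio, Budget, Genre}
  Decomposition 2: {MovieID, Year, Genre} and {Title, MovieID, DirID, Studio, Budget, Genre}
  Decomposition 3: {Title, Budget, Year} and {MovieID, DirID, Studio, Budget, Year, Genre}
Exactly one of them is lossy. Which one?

Decomposition 1: common = {MovieID, Studio, Genre}, closure = {MovieID, Studio, Budget, Year, Genre} → lossless.
Decomposition 2: common = {MovieID, Genre}, closure = {MovieID, Budget, Year, Genre} → lossless.
Decomposition 3: common = {Budget, Year}, closure = {Budget, Year} → lossy.

Decomposition 3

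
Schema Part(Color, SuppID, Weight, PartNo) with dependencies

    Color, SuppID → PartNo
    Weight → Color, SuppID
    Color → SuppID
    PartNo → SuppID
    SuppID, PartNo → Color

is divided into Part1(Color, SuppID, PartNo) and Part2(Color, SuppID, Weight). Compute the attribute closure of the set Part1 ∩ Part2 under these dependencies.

Color, SuppID, PartNo

Part1 ∩ Part2 = {Color, SuppID}.
Color, SuppID → PartNo applies, adding PartNo
Closure: {Color, SuppID, PartNo}.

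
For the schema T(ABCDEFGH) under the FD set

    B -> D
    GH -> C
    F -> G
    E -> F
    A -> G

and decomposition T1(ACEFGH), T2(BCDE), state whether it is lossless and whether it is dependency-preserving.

lossy but dependency-preserving

Lossless test: (CE)⁺ = {CEFG}, which is a superkey of neither fragment — lossy.
Dependency preservation: every FD's attributes lie within a single fragment, so each can be enforced locally — preserved.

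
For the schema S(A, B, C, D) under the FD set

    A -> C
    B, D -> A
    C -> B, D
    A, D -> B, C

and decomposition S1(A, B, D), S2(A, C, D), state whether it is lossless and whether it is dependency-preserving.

Lossless test: (A, D)⁺ = {A, B, C, D}, which contains all of one fragment — lossless.
Dependency preservation: C → B, D; A, D → B, C are not contained in any single fragment, but the restricted closure of each left-hand side across the fragments still reaches the right-hand side; the remaining FDs each lie inside some fragment. All dependencies are preserved.

lossless and dependency-preserving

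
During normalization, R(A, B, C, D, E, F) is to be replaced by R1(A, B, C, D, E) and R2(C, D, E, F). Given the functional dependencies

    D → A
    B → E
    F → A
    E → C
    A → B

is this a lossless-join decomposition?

Yes

Common attributes: R1 ∩ R2 = {C, D, E}.
Closure of {C, D, E}: D → A applies, adding A; A → B applies, adding B. So (C, D, E)⁺ = {A, B, C, D, E}.
This closure contains every attribute of R1, so R1 ∩ R2 → R1. The join is lossless.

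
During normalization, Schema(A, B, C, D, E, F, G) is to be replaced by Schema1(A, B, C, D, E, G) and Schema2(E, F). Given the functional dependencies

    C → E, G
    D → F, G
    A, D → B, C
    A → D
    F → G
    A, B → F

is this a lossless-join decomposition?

No

Common attributes: Schema1 ∩ Schema2 = {E}.
No dependency enlarges {E}, so (E)⁺ = {E}.
The closure contains neither all of Schema1 = {A, B, C, D, E, G} nor all of Schema2 = {E, F}, so the common attributes are not a superkey of either fragment. The join is lossy.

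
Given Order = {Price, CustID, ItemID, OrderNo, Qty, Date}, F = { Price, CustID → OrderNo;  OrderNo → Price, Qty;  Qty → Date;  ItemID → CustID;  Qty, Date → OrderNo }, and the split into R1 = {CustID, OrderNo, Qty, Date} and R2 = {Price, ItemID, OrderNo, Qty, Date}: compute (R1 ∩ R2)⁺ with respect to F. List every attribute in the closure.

Price, OrderNo, Qty, Date

R1 ∩ R2 = {OrderNo, Qty, Date}.
OrderNo → Price, Qty applies, adding Price
Closure: {Price, OrderNo, Qty, Date}.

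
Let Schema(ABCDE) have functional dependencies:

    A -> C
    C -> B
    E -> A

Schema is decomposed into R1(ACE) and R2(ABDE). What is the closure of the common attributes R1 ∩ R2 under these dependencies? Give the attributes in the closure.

R1 ∩ R2 = {AE}.
A → C applies, adding C
C → B applies, adding B
Closure: {ABCE}.

ABCE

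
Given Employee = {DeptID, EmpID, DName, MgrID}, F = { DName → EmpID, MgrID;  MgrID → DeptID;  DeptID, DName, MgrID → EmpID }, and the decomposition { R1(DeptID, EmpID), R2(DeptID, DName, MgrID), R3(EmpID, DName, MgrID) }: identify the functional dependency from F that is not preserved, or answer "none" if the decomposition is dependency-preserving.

none

DName → EmpID, MgrID lies within R3.
MgrID → DeptID lies within R2.
DeptID, DName, MgrID → EmpID: restricted closure across fragments reaches EmpID.
Every dependency is enforceable on the fragments, so the decomposition is dependency-preserving.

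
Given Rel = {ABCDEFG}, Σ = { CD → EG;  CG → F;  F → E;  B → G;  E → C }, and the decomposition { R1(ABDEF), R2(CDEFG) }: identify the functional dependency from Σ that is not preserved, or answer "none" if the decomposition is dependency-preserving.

B → G

Check B → G: no single fragment contains all of {BG}, and the restricted closure of {B} across the fragments never reaches {G}.
CD → EG is preserved.
CG → F is preserved.
F → E is preserved.
E → C is preserved.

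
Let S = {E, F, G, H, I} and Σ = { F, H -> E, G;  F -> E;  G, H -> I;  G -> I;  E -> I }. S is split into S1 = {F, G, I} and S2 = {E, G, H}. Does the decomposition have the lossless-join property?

Common attributes: S1 ∩ S2 = {G}.
Closure of {G}: G → I applies, adding I. So (G)⁺ = {G, I}.
The closure contains neither all of S1 = {F, G, I} nor all of S2 = {E, G, H}, so the common attributes are not a superkey of either fragment. The join is lossy.

No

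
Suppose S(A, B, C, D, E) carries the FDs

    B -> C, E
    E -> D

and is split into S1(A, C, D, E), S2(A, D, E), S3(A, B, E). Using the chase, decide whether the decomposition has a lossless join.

Chase test. Columns are A, B, C, D, E; row i has aⱼ where attribute j ∈ Si, else bᵢⱼ.
Initial tableau (one row per fragment):
  row 1: a1 b12 a3 a4 a5
  row 2: a1 b22 b23 a4 a5
  row 3: a1 a2 b33 b34 a5
Rows 1 and 3 agree on E; apply E→D and equate their D entries.
No row becomes fully distinguished — the join is lossy.

No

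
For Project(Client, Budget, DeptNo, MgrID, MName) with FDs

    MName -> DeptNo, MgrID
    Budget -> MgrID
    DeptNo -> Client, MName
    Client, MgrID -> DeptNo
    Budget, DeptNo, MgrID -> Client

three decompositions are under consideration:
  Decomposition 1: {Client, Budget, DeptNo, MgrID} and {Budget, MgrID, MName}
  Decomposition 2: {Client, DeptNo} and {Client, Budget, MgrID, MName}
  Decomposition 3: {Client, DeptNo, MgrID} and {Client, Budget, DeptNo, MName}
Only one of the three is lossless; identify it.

Decomposition 1: common = {Budget, MgrID}, closure = {Budget, MgrID} → lossy.
Decomposition 2: common = {Client}, closure = {Client} → lossy.
Decomposition 3: common = {Client, DeptNo}, closure = {Client, DeptNo, MgrID, MName} → lossless.

Decomposition 3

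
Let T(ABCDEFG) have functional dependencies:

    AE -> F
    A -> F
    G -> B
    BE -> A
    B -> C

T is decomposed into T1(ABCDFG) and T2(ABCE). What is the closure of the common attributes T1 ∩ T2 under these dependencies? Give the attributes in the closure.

ABCF

T1 ∩ T2 = {ABC}.
A → F applies, adding F
Closure: {ABCF}.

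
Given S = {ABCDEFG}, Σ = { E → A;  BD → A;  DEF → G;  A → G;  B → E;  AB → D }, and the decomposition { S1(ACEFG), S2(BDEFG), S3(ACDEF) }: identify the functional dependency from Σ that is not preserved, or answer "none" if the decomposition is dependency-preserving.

none

E → A lies within S1.
BD → A: restricted closure across fragments reaches A.
DEF → G lies within S2.
A → G lies within S1.
B → E lies within S2.
AB → D: restricted closure across fragments reaches D.
Every dependency is enforceable on the fragments, so the decomposition is dependency-preserving.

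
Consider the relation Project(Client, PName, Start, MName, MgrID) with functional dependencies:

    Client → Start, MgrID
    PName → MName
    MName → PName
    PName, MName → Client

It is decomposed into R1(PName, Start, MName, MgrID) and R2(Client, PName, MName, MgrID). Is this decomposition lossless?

Yes

Common attributes: R1 ∩ R2 = {PName, MName, MgrID}.
Closure of {PName, MName, MgrID}: PName, MName → Client applies, adding Client; Client → Start, MgrID applies, adding Start. So (PName, MName, MgrID)⁺ = {Client, PName, Start, MName, MgrID}.
This closure contains every attribute of R1, so R1 ∩ R2 → R1. The join is lossless.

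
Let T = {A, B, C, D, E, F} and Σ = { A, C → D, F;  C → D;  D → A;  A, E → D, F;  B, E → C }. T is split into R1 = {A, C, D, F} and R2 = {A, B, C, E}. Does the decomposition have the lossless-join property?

Common attributes: R1 ∩ R2 = {A, C}.
Closure of {A, C}: A, C → D, F applies, adding D, F. So (A, C)⁺ = {A, C, D, F}.
This closure contains every attribute of R1, so R1 ∩ R2 → R1. The join is lossless.

Yes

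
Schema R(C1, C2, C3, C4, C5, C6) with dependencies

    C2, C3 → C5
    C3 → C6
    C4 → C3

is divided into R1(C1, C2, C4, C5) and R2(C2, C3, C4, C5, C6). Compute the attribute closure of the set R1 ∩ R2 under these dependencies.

C2, C3, C4, C5, C6

R1 ∩ R2 = {C2, C4, C5}.
C4 → C3 applies, adding C3
C3 → C6 applies, adding C6
Closure: {C2, C3, C4, C5, C6}.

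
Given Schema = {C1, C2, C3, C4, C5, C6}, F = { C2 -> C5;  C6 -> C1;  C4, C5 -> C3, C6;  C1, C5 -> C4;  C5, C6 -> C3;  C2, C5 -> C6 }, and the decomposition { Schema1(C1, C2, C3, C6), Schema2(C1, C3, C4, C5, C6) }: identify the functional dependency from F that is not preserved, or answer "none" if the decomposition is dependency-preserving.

C2 -> C5

Check C2 → C5: no single fragment contains all of {C2, C5}, and the restricted closure of {C2} across the fragments never reaches {C5}.
C6 → C1 is preserved.
C4, C5 → C3, C6 is preserved.
C1, C5 → C4 is preserved.
C5, C6 → C3 is preserved.
C2, C5 → C6 is preserved.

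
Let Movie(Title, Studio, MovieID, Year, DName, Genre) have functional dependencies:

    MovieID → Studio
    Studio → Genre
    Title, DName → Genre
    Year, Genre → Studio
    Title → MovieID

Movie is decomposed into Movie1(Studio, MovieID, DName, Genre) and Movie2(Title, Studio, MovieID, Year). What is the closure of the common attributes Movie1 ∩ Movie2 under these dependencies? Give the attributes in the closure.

Movie1 ∩ Movie2 = {Studio, MovieID}.
Studio → Genre applies, adding Genre
Closure: {Studio, MovieID, Genre}.

Studio, MovieID, Genre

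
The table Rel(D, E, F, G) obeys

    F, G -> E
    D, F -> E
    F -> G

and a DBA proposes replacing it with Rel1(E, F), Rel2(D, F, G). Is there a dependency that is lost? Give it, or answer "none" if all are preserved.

F, G → E: restricted closure across fragments reaches E.
D, F → E: restricted closure across fragments reaches E.
F → G lies within Rel2.
Every dependency is enforceable on the fragments, so the decomposition is dependency-preserving.

none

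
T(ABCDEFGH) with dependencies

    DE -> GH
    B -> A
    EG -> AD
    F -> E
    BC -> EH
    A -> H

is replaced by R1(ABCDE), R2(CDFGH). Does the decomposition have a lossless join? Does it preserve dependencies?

lossy and not dependency-preserving

Lossless test: (CD)⁺ = {CD}, which is a superkey of neither fragment — lossy.
Dependency preservation: the restricted closure of {DE} across the fragments never reaches {GH}, so DE → GH cannot be enforced without a join — not preserved.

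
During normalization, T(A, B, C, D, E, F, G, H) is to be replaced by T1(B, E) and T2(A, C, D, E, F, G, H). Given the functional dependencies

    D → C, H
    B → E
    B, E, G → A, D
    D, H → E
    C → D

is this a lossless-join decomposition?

Common attributes: T1 ∩ T2 = {E}.
No dependency enlarges {E}, so (E)⁺ = {E}.
The closure contains neither all of T1 = {B, E} nor all of T2 = {A, C, D, E, F, G, H}, so the common attributes are not a superkey of either fragment. The join is lossy.

No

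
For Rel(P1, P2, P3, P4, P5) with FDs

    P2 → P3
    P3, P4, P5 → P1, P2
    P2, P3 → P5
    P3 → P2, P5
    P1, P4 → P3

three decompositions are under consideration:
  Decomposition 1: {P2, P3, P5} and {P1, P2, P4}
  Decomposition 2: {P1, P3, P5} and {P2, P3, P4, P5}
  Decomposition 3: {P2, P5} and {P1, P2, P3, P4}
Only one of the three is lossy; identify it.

Decomposition 1: common = {P2}, closure = {P2, P3, P5} → lossless.
Decomposition 2: common = {P3, P5}, closure = {P2, P3, P5} → lossy.
Decomposition 3: common = {P2}, closure = {P2, P3, P5} → lossless.

Decomposition 2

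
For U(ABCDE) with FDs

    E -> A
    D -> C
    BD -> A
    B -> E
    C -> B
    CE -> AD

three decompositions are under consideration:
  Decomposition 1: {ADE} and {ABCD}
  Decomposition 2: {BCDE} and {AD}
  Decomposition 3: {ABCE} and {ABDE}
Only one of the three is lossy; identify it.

Decomposition 1: common = {AD}, closure = {ABCDE} → lossless.
Decomposition 2: common = {D}, closure = {ABCDE} → lossless.
Decomposition 3: common = {ABE}, closure = {ABE} → lossy.

Decomposition 3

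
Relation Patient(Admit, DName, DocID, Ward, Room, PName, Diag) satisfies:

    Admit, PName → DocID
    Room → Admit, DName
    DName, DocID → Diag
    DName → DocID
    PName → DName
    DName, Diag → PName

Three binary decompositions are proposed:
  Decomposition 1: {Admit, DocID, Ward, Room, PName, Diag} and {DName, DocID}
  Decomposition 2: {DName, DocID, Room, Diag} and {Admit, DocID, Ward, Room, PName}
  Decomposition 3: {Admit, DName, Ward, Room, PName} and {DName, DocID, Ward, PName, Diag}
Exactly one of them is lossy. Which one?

Decomposition 1: common = {DocID}, closure = {DocID} → lossy.
Decomposition 2: common = {DocID, Room}, closure = {Admit, DName, DocID, Room, PName, Diag} → lossless.
Decomposition 3: common = {DName, Ward, PName}, closure = {DName, DocID, Ward, PName, Diag} → lossless.

Decomposition 1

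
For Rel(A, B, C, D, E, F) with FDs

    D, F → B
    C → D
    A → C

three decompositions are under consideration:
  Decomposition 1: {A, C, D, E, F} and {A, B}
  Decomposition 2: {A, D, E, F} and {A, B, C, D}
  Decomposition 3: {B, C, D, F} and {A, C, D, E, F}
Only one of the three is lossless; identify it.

Decomposition 1: common = {A}, closure = {A, C, D} → lossy.
Decomposition 2: common = {A, D}, closure = {A, C, D} → lossy.
Decomposition 3: common = {C, D, F}, closure = {B, C, D, F} → lossless.

Decomposition 3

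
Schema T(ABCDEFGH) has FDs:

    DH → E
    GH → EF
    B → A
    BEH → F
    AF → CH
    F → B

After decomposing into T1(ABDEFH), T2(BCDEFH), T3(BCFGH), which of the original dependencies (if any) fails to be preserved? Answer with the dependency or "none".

GH → EF

Check GH → EF: no single fragment contains all of {EFGH}, and the restricted closure of {GH} across the fragments never reaches {EF}.
DH → E is preserved.
B → A is preserved.
BEH → F is preserved.
AF → CH is preserved.
F → B is preserved.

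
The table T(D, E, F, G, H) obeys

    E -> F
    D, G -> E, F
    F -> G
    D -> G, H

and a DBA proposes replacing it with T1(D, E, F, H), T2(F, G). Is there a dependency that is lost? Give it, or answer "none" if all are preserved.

none

E → F lies within T1.
D, G → E, F: restricted closure across fragments reaches E, F.
F → G lies within T2.
D → G, H: restricted closure across fragments reaches G, H.
Every dependency is enforceable on the fragments, so the decomposition is dependency-preserving.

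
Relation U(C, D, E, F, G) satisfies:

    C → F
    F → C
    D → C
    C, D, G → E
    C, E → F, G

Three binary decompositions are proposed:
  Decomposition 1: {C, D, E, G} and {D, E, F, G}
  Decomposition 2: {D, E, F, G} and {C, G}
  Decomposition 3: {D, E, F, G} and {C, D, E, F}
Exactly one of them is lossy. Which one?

Decomposition 2

Decomposition 1: common = {D, E, G}, closure = {C, D, E, F, G} → lossless.
Decomposition 2: common = {G}, closure = {G} → lossy.
Decomposition 3: common = {D, E, F}, closure = {C, D, E, F, G} → lossless.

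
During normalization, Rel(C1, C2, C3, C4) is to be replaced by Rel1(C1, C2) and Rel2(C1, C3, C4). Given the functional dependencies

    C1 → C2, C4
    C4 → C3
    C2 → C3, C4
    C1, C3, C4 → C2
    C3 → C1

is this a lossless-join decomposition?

Common attributes: Rel1 ∩ Rel2 = {C1}.
Closure of {C1}: C1 → C2, C4 applies, adding C2, C4; C4 → C3 applies, adding C3. So (C1)⁺ = {C1, C2, C3, C4}.
This closure contains every attribute of Rel1, so Rel1 ∩ Rel2 → Rel1. The join is lossless.

Yes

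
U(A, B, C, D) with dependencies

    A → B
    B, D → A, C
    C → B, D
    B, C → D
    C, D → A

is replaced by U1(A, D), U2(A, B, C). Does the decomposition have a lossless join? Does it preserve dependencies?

Lossless test: (A)⁺ = {A, B}, which is a superkey of neither fragment — lossy.
Dependency preservation: the restricted closure of {B, D} across the fragments never reaches {A, C}, so B, D → A, C cannot be enforced without a join — not preserved.

lossy and not dependency-preserving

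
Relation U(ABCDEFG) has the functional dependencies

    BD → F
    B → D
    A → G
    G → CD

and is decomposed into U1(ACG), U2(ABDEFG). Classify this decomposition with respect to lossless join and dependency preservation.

Lossless test: (AG)⁺ = {ACDG}, which contains all of one fragment — lossless.
Dependency preservation: G → CD is not contained in any single fragment, but the restricted closure of its left-hand side across the fragments still reaches the right-hand side; the remaining FDs each lie inside some fragment. All dependencies are preserved.

lossless and dependency-preserving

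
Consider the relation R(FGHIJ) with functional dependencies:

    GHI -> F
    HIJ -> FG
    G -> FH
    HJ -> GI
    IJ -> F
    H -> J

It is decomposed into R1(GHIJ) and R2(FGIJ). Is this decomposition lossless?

Common attributes: R1 ∩ R2 = {GIJ}.
Closure of {GIJ}: G → FH applies, adding FH. So (GIJ)⁺ = {FGHIJ}.
This closure contains every attribute of R1, so R1 ∩ R2 → R1. The join is lossless.

Yes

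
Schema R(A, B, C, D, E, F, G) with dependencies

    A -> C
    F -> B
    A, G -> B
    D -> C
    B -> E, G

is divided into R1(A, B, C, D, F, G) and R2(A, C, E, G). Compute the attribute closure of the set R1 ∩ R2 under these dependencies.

R1 ∩ R2 = {A, C, G}.
A, G → B applies, adding B
B → E, G applies, adding E
Closure: {A, B, C, E, G}.

A, B, C, E, G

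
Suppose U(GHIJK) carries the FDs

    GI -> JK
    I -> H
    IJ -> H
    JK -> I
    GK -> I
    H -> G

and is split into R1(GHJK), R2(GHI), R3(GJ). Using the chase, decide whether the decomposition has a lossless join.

Chase test. Columns are GHIJK; row i has aⱼ where attribute j ∈ Ri, else bᵢⱼ.
Initial tableau (one row per fragment):
  row 1: a1 a2 b13 a4 a5
  row 2: a1 a2 a3 b24 b25
  row 3: a1 b32 b33 a4 b35
No row becomes fully distinguished — the join is lossy.

No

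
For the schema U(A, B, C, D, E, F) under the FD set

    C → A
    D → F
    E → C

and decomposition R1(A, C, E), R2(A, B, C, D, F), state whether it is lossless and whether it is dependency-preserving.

Lossless test: (A, C)⁺ = {A, C}, which is a superkey of neither fragment — lossy.
Dependency preservation: every FD's attributes lie within a single fragment, so each can be enforced locally — preserved.

lossy but dependency-preserving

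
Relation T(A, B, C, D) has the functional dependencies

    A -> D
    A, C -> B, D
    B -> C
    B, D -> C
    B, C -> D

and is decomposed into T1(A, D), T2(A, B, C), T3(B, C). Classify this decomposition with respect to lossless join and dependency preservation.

Lossless test (chase): Rows 1 and 2 agree on A; apply A→D and equate their D entries. Rows 2 and 3 agree on B, C; apply B, C→D and equate their D entries. Row 2 is now all distinguished symbols — the join is lossless.
Dependency preservation: the restricted closure of {B, C} across the fragments never reaches {D}, so B, C → D cannot be enforced without a join — not preserved.

lossless but not dependency-preserving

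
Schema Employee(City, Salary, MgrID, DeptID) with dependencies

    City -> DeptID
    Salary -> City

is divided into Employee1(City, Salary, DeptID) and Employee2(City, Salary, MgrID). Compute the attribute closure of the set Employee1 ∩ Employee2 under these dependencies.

Employee1 ∩ Employee2 = {City, Salary}.
City → DeptID applies, adding DeptID
Closure: {City, Salary, DeptID}.

City, Salary, DeptID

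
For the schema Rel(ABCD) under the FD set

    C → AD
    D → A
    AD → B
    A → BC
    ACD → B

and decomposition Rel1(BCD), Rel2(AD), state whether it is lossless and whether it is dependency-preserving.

lossless and dependency-preserving

Lossless test: (D)⁺ = {ABCD}, which contains all of one fragment — lossless.
Dependency preservation: C → AD; AD → B; A → BC; ACD → B are not contained in any single fragment, but the restricted closure of each left-hand side across the fragments still reaches the right-hand side; the remaining FDs each lie inside some fragment. All dependencies are preserved.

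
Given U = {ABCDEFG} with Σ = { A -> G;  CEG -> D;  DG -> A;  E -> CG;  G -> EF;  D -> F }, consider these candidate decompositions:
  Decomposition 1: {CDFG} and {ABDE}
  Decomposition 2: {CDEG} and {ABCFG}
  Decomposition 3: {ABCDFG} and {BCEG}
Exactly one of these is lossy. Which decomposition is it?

Decomposition 1: common = {D}, closure = {DF} → lossy.
Decomposition 2: common = {CG}, closure = {ACDEFG} → lossless.
Decomposition 3: common = {BCG}, closure = {ABCDEFG} → lossless.

Decomposition 1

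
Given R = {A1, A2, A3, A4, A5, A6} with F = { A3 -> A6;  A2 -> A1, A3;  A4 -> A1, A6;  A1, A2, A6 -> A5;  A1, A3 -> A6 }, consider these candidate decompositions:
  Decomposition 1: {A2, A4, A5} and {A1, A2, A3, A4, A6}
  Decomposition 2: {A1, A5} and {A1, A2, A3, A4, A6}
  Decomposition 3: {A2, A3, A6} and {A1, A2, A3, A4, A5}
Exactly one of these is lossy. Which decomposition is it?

Decomposition 2

Decomposition 1: common = {A2, A4}, closure = {A1, A2, A3, A4, A5, A6} → lossless.
Decomposition 2: common = {A1}, closure = {A1} → lossy.
Decomposition 3: common = {A2, A3}, closure = {A1, A2, A3, A5, A6} → lossless.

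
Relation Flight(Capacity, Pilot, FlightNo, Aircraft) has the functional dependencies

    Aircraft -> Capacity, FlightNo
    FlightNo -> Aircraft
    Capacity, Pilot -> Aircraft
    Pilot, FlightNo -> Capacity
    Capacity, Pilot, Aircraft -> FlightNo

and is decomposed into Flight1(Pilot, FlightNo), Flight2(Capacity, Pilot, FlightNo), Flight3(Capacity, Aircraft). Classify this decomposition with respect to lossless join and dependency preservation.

Lossless test (chase): Rows 1 and 2 agree on FlightNo; apply FlightNo→Aircraft and equate their Aircraft entries. Rows 1 and 2 agree on Pilot, FlightNo; apply Pilot, FlightNo→Capacity and equate their Capacity entries. No row becomes fully distinguished — the join is lossy.
Dependency preservation: the restricted closure of {Aircraft} across the fragments never reaches {Capacity, FlightNo}, so Aircraft → Capacity, FlightNo cannot be enforced without a join — not preserved.

lossy and not dependency-preserving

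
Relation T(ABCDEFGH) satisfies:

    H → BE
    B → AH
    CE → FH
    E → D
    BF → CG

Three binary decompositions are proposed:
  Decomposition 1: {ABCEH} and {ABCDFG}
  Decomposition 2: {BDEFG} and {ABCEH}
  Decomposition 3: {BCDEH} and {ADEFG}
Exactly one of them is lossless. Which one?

Decomposition 1

Decomposition 1: common = {ABC}, closure = {ABCDEFGH} → lossless.
Decomposition 2: common = {BE}, closure = {ABDEH} → lossy.
Decomposition 3: common = {DE}, closure = {DE} → lossy.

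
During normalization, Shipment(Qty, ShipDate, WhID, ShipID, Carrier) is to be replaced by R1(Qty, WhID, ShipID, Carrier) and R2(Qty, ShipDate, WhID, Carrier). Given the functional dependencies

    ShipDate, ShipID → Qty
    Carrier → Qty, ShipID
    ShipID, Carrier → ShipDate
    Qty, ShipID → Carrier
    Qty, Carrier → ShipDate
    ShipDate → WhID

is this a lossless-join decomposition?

Common attributes: R1 ∩ R2 = {Qty, WhID, Carrier}.
Closure of {Qty, WhID, Carrier}: Carrier → Qty, ShipID applies, adding ShipID; ShipID, Carrier → ShipDate applies, adding ShipDate. So (Qty, WhID, Carrier)⁺ = {Qty, ShipDate, WhID, ShipID, Carrier}.
This closure contains every attribute of R1, so R1 ∩ R2 → R1. The join is lossless.

Yes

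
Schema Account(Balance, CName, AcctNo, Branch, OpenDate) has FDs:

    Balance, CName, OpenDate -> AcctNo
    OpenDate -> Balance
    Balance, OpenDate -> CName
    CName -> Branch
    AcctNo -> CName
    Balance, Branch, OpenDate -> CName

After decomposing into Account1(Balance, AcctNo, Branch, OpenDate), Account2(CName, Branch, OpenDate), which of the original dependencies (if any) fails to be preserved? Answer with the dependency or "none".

Check AcctNo → CName: no single fragment contains all of {CName, AcctNo}, and the restricted closure of {AcctNo} across the fragments never reaches {CName}.
Balance, CName, OpenDate → AcctNo is preserved.
OpenDate → Balance is preserved.
Balance, OpenDate → CName is preserved.
CName → Branch is preserved.
Balance, Branch, OpenDate → CName is preserved.

AcctNo -> CName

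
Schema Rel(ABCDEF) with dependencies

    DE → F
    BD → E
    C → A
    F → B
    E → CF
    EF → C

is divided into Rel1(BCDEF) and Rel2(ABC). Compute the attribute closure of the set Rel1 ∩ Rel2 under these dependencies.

Rel1 ∩ Rel2 = {BC}.
C → A applies, adding A
Closure: {ABC}.

ABC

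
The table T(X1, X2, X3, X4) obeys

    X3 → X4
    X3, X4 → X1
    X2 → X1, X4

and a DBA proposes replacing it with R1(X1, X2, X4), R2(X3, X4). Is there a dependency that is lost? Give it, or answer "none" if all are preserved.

X3, X4 → X1

Check X3, X4 → X1: no single fragment contains all of {X1, X3, X4}, and the restricted closure of {X3, X4} across the fragments never reaches {X1}.
X3 → X4 is preserved.
X2 → X1, X4 is preserved.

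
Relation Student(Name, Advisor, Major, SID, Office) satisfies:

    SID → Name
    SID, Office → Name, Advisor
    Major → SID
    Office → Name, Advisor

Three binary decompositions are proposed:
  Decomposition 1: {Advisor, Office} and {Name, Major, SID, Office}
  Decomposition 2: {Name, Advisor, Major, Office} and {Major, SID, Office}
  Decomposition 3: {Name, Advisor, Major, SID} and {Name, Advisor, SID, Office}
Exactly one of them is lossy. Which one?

Decomposition 1: common = {Office}, closure = {Name, Advisor, Office} → lossless.
Decomposition 2: common = {Major, Office}, closure = {Name, Advisor, Major, SID, Office} → lossless.
Decomposition 3: common = {Name, Advisor, SID}, closure = {Name, Advisor, SID} → lossy.

Decomposition 3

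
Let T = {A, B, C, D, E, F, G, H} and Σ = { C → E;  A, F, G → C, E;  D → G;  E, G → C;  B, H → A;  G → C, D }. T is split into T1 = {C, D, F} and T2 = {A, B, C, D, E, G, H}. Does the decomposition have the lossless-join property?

Common attributes: T1 ∩ T2 = {C, D}.
Closure of {C, D}: C → E applies, adding E; D → G applies, adding G. So (C, D)⁺ = {C, D, E, G}.
The closure contains neither all of T1 = {C, D, F} nor all of T2 = {A, B, C, D, E, G, H}, so the common attributes are not a superkey of either fragment. The join is lossy.

No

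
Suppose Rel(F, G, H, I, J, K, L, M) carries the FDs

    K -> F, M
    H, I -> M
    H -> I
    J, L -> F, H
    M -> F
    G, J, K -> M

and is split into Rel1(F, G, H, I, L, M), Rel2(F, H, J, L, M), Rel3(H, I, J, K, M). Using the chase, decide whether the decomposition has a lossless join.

Chase test. Columns are F, G, H, I, J, K, L, M; row i has aⱼ where attribute j ∈ Reli, else bᵢⱼ.
Initial tableau (one row per fragment):
  row 1: a1 a2 a3 a4 b15 b16 a7 a8
  row 2: a1 b22 a3 b24 a5 b26 a7 a8
  row 3: b31 b32 a3 a4 a5 a6 b37 a8
Rows 1 and 2 agree on H; apply H→I and equate their I entries.
Rows 1 and 3 agree on M; apply M→F and equate their F entries.
No row becomes fully distinguished — the join is lossy.

No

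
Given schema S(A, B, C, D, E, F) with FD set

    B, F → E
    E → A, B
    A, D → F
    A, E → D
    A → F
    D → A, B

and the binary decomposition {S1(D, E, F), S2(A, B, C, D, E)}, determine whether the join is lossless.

Common attributes: S1 ∩ S2 = {D, E}.
Closure of {D, E}: E → A, B applies, adding A, B; A, D → F applies, adding F. So (D, E)⁺ = {A, B, D, E, F}.
This closure contains every attribute of S1, so S1 ∩ S2 → S1. The join is lossless.

Yes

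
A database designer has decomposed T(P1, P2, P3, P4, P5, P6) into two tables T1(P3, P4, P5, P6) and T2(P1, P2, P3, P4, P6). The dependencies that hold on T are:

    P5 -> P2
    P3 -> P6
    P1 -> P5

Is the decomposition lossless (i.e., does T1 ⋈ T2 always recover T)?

Common attributes: T1 ∩ T2 = {P3, P4, P6}.
No dependency enlarges {P3, P4, P6}, so (P3, P4, P6)⁺ = {P3, P4, P6}.
The closure contains neither all of T1 = {P3, P4, P5, P6} nor all of T2 = {P1, P2, P3, P4, P6}, so the common attributes are not a superkey of either fragment. The join is lossy.

No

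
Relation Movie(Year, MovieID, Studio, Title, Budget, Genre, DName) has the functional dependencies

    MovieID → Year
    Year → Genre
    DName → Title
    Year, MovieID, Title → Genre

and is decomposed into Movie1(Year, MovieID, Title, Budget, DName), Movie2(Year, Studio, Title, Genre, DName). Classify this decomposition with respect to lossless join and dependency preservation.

Lossless test: (Year, Title, DName)⁺ = {Year, Title, Genre, DName}, which is a superkey of neither fragment — lossy.
Dependency preservation: Year, MovieID, Title → Genre is not contained in any single fragment, but the restricted closure of its left-hand side across the fragments still reaches the right-hand side; the remaining FDs each lie inside some fragment. All dependencies are preserved.

lossy but dependency-preserving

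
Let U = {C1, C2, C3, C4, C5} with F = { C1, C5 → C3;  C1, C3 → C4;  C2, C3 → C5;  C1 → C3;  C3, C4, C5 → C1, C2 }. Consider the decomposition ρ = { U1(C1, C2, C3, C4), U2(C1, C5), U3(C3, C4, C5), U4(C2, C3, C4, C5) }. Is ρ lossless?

Yes

Chase test. Columns are C1, C2, C3, C4, C5; row i has aⱼ where attribute j ∈ Ui, else bᵢⱼ.
Initial tableau (one row per fragment):
  row 1: a1 a2 a3 a4 b15
  row 2: a1 b22 b23 b24 a5
  row 3: b31 b32 a3 a4 a5
  row 4: b41 a2 a3 a4 a5
Rows 1 and 4 agree on C2, C3; apply C2, C3→C5 and equate their C5 entries.
Rows 1 and 2 agree on C1; apply C1→C3 and equate their C3 entries.
Rows 1 and 3 agree on C3, C4, C5; apply C3, C4, C5→C1, C2 and equate their C1, C2 entries.
Rows 1 and 4 agree on C3, C4, C5; apply C3, C4, C5→C1, C2 and equate their C1, C2 entries.
Rows 1 and 2 agree on C1, C3; apply C1, C3→C4 and equate their C4 entries.
Rows 1 and 2 agree on C3, C4, C5; apply C3, C4, C5→C1, C2 and equate their C1, C2 entries.
Row 1 is now all distinguished symbols — the join is lossless.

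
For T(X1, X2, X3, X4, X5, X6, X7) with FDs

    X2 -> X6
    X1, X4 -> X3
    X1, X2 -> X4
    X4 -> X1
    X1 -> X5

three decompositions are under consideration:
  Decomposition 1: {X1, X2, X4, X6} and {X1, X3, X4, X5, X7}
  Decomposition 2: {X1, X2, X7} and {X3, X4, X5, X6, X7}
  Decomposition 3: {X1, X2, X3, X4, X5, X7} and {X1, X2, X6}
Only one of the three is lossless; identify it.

Decomposition 3

Decomposition 1: common = {X1, X4}, closure = {X1, X3, X4, X5} → lossy.
Decomposition 2: common = {X7}, closure = {X7} → lossy.
Decomposition 3: common = {X1, X2}, closure = {X1, X2, X3, X4, X5, X6} → lossless.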